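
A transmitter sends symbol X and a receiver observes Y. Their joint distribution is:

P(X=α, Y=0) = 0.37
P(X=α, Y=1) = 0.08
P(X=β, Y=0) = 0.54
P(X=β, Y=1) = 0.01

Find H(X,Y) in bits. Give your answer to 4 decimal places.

1.3687 bits

H(X,Y) = −Σ p(x,y)·log₂ p(x,y) over all 4 cells.
  cell (α,0): −0.37·log₂0.37 = 0.53073
  cell (α,1): −0.08·log₂0.08 = 0.29151
  cell (β,0): −0.54·log₂0.54 = 0.48004
  cell (β,1): −0.01·log₂0.01 = 0.06644
Sum = 1.3687 bits.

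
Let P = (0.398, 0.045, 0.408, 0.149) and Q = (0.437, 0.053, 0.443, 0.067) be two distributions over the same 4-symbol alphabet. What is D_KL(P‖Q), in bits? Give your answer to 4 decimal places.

D(P‖Q) = Σ p·log₂(p/q).
  0.398·log₂(0.398/0.437) = -0.05368
  0.045·log₂(0.045/0.053) = -0.01062
  0.408·log₂(0.408/0.443) = -0.04844
  0.149·log₂(0.149/0.067) = 0.17181
D(P‖Q) = 0.0591 bits.

0.0591 bits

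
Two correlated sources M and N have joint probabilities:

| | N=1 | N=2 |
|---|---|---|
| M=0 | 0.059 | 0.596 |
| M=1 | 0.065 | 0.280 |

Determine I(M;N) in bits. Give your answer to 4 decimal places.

0.0138 bits

Marginals: p(M) = (0.6550, 0.3450), p(N) = (0.1240, 0.8760).
I(M;N) = Σ p(x,y)·log₂[p(x,y)/(p(x)p(y))].
  (0,1): 0.059·log₂(0.7264) = -0.02721
  (0,2): 0.596·log₂(1.0387) = 0.03267
  (1,1): 0.065·log₂(1.5194) = 0.03923
  (1,2): 0.280·log₂(0.9265) = -0.03085
Sum = 0.0138 bits.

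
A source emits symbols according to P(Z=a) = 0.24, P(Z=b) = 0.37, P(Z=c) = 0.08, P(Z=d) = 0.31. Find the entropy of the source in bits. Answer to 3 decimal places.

1.840 bits

H(Z) = −Σ p·log₂ p.
  −(0.24)·log₂(0.24) = 0.4941
  −(0.37)·log₂(0.37) = 0.5307
  −(0.08)·log₂(0.08) = 0.2915
  −(0.31)·log₂(0.31) = 0.5238
Sum: 0.4941 + 0.5307 + 0.2915 + 0.5238 = 1.840 bits.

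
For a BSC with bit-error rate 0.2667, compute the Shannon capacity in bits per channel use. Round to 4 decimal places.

0.1633 bits

Binary symmetric channel: C = 1 − h₂(ε) where h₂ is the binary entropy function.
h₂(0.2667) = −0.2667·log₂0.2667 − 0.7333·log₂0.7333 = 0.8367.
C = 1 − 0.8367 = 0.1633 bits per channel use.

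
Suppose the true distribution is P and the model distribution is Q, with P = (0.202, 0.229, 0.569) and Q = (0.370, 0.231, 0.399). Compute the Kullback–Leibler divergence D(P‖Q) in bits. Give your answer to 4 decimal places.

D(P‖Q) = Σ p·log₂(p/q).
  0.202·log₂(0.202/0.370) = -0.17638
  0.229·log₂(0.229/0.231) = -0.00287
  0.569·log₂(0.569/0.399) = 0.29135
D(P‖Q) = 0.1121 bits.

0.1121 bits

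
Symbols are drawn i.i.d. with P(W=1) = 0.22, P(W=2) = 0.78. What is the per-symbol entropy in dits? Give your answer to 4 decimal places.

0.2288 dits

H(W) = −Σ p·log₁₀ p.
  −(0.22)·log₁₀(0.22) = 0.14467
  −(0.78)·log₁₀(0.78) = 0.08417
Sum: 0.14467 + 0.08417 = 0.2288 dits.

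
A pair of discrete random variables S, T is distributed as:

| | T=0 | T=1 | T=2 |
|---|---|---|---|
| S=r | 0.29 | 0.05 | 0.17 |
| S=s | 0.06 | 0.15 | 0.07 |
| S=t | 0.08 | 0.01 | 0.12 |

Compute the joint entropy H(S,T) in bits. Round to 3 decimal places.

2.816 bits

H(S,T) = −Σ p(x,y)·log₂ p(x,y) over all 9 cells.
  cell (r,0): −0.29·log₂0.29 = 0.5179
  cell (r,1): −0.05·log₂0.05 = 0.2161
  cell (r,2): −0.17·log₂0.17 = 0.4346
  cell (s,0): −0.06·log₂0.06 = 0.2435
  cell (s,1): −0.15·log₂0.15 = 0.4105
  cell (s,2): −0.07·log₂0.07 = 0.2686
  cell (t,0): −0.08·log₂0.08 = 0.2915
  cell (t,1): −0.01·log₂0.01 = 0.0664
  cell (t,2): −0.12·log₂0.12 = 0.3671
Sum = 2.816 bits.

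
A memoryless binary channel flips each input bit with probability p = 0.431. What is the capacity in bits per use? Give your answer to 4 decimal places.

0.0138 bits

Binary symmetric channel: C = 1 − h₂(ε) where h₂ is the binary entropy function.
h₂(0.431) = −0.431·log₂0.431 − 0.569·log₂0.569 = 0.9862.
C = 1 − 0.9862 = 0.0138 bits per channel use.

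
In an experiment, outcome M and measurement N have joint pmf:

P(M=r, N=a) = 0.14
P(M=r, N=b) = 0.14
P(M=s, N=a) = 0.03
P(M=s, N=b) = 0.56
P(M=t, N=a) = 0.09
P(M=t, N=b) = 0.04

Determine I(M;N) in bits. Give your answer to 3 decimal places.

Marginals: p(M) = (0.2800, 0.5900, 0.1300), p(N) = (0.2600, 0.7400).
I(M;N) = H(M) + H(N) − H(M,N).
H(M) = 1.3460, H(N) = 0.8267, H(M,N) = 1.9128.
I(M;N) = 1.3460 + 0.8267 − 1.9128 = 0.260 bits.

0.260 bits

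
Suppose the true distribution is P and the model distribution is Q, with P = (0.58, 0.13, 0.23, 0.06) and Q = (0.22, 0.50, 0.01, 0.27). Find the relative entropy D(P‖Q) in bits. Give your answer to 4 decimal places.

D(P‖Q) = Σ p·log₂(p/q).
  0.58·log₂(0.58/0.22) = 0.81116
  0.13·log₂(0.13/0.50) = -0.25264
  0.23·log₂(0.23/0.01) = 1.04042
  0.06·log₂(0.06/0.27) = -0.13020
D(P‖Q) = 1.4687 bits.

1.4687 bits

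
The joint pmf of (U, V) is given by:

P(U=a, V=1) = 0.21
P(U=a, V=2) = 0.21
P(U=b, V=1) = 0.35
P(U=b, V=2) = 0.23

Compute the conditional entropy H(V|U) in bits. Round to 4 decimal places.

Marginals: p(U) = (0.4200, 0.5800), p(V) = (0.5600, 0.4400).
H(V|U) = Σ p(U) · H(V|U=·).
  U=a: p=0.4200, H(V|U=a) = 1.0000
  U=b: p=0.5800, H(V|U=b) = 0.9689
Weighted sum = 0.9820 bits.

0.9820 bits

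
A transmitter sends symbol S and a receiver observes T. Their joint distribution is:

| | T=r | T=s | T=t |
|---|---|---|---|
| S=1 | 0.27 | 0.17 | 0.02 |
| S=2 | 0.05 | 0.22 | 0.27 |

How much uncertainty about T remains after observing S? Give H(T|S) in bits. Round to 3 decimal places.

Chain rule: H(T|S) = H(S,T) − H(S).
Marginals: p(S) = (0.4600, 0.5400), p(T) = (0.3200, 0.3900, 0.2900).
H(S,T) = 2.2642 bits; H(S) = 0.9954 bits.
H(T|S) = 2.2642 − 0.9954 = 1.269 bits.

1.269 bits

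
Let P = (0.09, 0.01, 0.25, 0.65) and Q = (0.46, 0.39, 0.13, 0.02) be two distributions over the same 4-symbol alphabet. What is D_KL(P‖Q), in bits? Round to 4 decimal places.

3.2357 bits

D(P‖Q) = Σ p·log₂(p/q).
  0.09·log₂(0.09/0.46) = -0.21183
  0.01·log₂(0.01/0.39) = -0.05285
  0.25·log₂(0.25/0.13) = 0.23585
  0.65·log₂(0.65/0.02) = 3.26454
D(P‖Q) = 3.2357 bits.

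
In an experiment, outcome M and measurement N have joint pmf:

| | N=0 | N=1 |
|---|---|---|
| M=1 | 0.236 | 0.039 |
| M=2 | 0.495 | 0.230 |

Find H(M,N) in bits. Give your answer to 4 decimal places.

1.6640 bits

H(M,N) = −Σ p(x,y)·log₂ p(x,y) over all 4 cells.
  cell (1,0): −0.236·log₂0.236 = 0.49162
  cell (1,1): −0.039·log₂0.039 = 0.18253
  cell (2,0): −0.495·log₂0.495 = 0.50218
  cell (2,1): −0.230·log₂0.230 = 0.48767
Sum = 1.6640 bits.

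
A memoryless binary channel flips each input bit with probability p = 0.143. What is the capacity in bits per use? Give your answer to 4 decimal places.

Binary symmetric channel: C = 1 − h₂(ε) where h₂ is the binary entropy function.
h₂(0.143) = −0.143·log₂0.143 − 0.857·log₂0.857 = 0.5920.
C = 1 − 0.5920 = 0.4080 bits per channel use.

0.4080 bits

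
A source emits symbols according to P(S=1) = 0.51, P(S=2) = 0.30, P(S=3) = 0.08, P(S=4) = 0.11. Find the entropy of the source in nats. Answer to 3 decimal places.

H(S) = −Σ p·ln p.
  −(0.51)·ln(0.51) = 0.3434
  −(0.30)·ln(0.30) = 0.3612
  −(0.08)·ln(0.08) = 0.2021
  −(0.11)·ln(0.11) = 0.2428
Sum: 0.3434 + 0.3612 + 0.2021 + 0.2428 = 1.149 nats.

1.149 nats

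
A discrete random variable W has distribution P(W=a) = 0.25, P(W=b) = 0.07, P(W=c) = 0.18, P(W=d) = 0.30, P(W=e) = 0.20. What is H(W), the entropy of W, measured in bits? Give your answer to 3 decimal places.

H(W) = −Σ p·log₂ p.
  −(0.25)·log₂(0.25) = 0.5000
  −(0.07)·log₂(0.07) = 0.2686
  −(0.18)·log₂(0.18) = 0.4453
  −(0.30)·log₂(0.30) = 0.5211
  −(0.20)·log₂(0.20) = 0.4644
Sum: 0.5000 + 0.2686 + 0.4453 + 0.5211 + 0.4644 = 2.199 bits.

2.199 bits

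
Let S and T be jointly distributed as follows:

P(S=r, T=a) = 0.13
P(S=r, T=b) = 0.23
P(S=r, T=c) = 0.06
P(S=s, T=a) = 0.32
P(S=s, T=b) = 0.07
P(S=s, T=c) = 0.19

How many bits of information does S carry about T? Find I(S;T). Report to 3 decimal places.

0.157 bits

Marginals: p(S) = (0.4200, 0.5800), p(T) = (0.4500, 0.3000, 0.2500).
I(S;T) = H(S) + H(T) − H(S,T).
H(S) = 0.9815, H(T) = 1.5395, H(S,T) = 2.3637.
I(S;T) = 0.9815 + 1.5395 − 2.3637 = 0.157 bits.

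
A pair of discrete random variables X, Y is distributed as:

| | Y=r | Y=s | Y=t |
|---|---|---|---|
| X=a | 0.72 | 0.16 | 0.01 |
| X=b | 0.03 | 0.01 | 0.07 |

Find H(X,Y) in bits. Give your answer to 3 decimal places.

H(X,Y) = −Σ p(x,y)·log₂ p(x,y) over all 6 cells.
  cell (a,r): −0.72·log₂0.72 = 0.3412
  cell (a,s): −0.16·log₂0.16 = 0.4230
  cell (a,t): −0.01·log₂0.01 = 0.0664
  cell (b,r): −0.03·log₂0.03 = 0.1518
  cell (b,s): −0.01·log₂0.01 = 0.0664
  cell (b,t): −0.07·log₂0.07 = 0.2686
Sum = 1.317 bits.

1.317 bits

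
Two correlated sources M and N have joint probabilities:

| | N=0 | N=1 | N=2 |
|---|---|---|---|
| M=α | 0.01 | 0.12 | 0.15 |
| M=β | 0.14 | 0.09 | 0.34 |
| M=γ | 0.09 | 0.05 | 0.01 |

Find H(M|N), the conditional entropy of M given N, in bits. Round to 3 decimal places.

Chain rule: H(M|N) = H(M,N) − H(N).
Marginals: p(M) = (0.2800, 0.5700, 0.1500), p(N) = (0.2400, 0.2600, 0.5000).
H(M,N) = 2.6782 bits; H(N) = 1.4994 bits.
H(M|N) = 2.6782 − 1.4994 = 1.179 bits.

1.179 bits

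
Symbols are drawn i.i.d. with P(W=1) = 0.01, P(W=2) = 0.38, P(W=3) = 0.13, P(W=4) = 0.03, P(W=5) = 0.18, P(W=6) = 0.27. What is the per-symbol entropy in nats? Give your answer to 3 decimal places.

1.446 nats

H(W) = −Σ p·ln p.
  −(0.01)·ln(0.01) = 0.0461
  −(0.38)·ln(0.38) = 0.3677
  −(0.13)·ln(0.13) = 0.2652
  −(0.03)·ln(0.03) = 0.1052
  −(0.18)·ln(0.18) = 0.3087
  −(0.27)·ln(0.27) = 0.3535
Sum: 0.0461 + 0.3677 + 0.2652 + 0.1052 + 0.3087 + 0.3535 = 1.446 nats.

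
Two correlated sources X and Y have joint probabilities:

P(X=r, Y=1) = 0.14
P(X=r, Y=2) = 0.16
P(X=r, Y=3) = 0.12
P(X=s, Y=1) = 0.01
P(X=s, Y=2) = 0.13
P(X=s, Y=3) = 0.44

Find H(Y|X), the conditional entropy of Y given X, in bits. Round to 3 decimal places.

1.176 bits

Chain rule: H(Y|X) = H(X,Y) − H(X).
Marginals: p(X) = (0.4200, 0.5800), p(Y) = (0.1500, 0.2900, 0.5600).
H(X,Y) = 2.1574 bits; H(X) = 0.9815 bits.
H(Y|X) = 2.1574 − 0.9815 = 1.176 bits.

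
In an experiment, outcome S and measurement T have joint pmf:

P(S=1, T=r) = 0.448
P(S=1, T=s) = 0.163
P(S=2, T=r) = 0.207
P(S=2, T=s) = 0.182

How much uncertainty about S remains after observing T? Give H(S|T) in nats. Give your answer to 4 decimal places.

0.6472 nats

Chain rule: H(S|T) = H(S,T) − H(T).
Marginals: p(S) = (0.6110, 0.3890), p(T) = (0.6550, 0.3450).
H(S,T) = 1.2915 nats; H(T) = 0.6443 nats.
H(S|T) = 1.2915 − 0.6443 = 0.6472 nats.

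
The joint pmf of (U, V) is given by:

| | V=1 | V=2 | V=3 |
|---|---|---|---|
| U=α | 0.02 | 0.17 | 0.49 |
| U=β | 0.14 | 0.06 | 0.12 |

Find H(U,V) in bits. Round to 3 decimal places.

2.059 bits

H(U,V) = −Σ p(x,y)·log₂ p(x,y) over all 6 cells.
  cell (α,1): −0.02·log₂0.02 = 0.1129
  cell (α,2): −0.17·log₂0.17 = 0.4346
  cell (α,3): −0.49·log₂0.49 = 0.5043
  cell (β,1): −0.14·log₂0.14 = 0.3971
  cell (β,2): −0.06·log₂0.06 = 0.2435
  cell (β,3): −0.12·log₂0.12 = 0.3671
Sum = 2.059 bits.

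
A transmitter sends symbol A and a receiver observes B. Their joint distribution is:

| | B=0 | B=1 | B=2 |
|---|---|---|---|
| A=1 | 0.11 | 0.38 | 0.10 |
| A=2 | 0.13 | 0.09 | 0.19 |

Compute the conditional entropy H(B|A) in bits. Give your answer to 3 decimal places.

1.387 bits

Marginals: p(A) = (0.5900, 0.4100), p(B) = (0.2400, 0.4700, 0.2900).
H(B|A) = Σ p(A) · H(B|A=·).
  A=1: p=0.5900, H(B|A=1) = 1.2946
  A=2: p=0.4100, H(B|A=2) = 1.5199
Weighted sum = 1.387 bits.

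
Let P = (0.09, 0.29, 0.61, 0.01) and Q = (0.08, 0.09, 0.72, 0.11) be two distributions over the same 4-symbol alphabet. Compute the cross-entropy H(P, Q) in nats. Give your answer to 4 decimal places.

1.1481 nats

H(P,Q) = −Σ p·ln q.
  −0.09·ln(0.08) = 0.22732
  −0.29·ln(0.09) = 0.69830
  −0.61·ln(0.72) = 0.20039
  −0.01·ln(0.11) = 0.02207
H(P,Q) = 1.1481 nats.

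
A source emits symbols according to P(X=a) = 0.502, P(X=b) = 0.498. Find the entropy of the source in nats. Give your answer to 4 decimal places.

H(X) = −Σ p·ln p.
  −(0.502)·ln(0.502) = 0.34596
  −(0.498)·ln(0.498) = 0.34718
Sum: 0.34596 + 0.34718 = 0.6931 nats.

0.6931 nats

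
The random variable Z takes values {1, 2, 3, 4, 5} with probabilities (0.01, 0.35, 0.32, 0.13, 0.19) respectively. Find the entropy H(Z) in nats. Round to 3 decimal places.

1.359 nats

H(Z) = −Σ p·ln p.
  −(0.01)·ln(0.01) = 0.0461
  −(0.35)·ln(0.35) = 0.3674
  −(0.32)·ln(0.32) = 0.3646
  −(0.13)·ln(0.13) = 0.2652
  −(0.19)·ln(0.19) = 0.3155
Sum: 0.0461 + 0.3674 + 0.3646 + 0.2652 + 0.3155 = 1.359 nats.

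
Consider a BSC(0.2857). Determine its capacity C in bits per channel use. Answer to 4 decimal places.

Binary symmetric channel: C = 1 − h₂(ε) where h₂ is the binary entropy function.
h₂(0.2857) = −0.2857·log₂0.2857 − 0.7143·log₂0.7143 = 0.8631.
C = 1 − 0.8631 = 0.1369 bits per channel use.

0.1369 bits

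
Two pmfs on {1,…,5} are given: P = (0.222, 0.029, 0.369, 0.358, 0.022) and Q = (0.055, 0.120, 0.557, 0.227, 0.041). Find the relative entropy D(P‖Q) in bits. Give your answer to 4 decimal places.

D(P‖Q) = Σ p·log₂(p/q).
  0.222·log₂(0.222/0.055) = 0.44690
  0.029·log₂(0.029/0.120) = -0.05942
  0.369·log₂(0.369/0.557) = -0.21921
  0.358·log₂(0.358/0.227) = 0.23530
  0.022·log₂(0.022/0.041) = -0.01976
D(P‖Q) = 0.3838 bits.

0.3838 bits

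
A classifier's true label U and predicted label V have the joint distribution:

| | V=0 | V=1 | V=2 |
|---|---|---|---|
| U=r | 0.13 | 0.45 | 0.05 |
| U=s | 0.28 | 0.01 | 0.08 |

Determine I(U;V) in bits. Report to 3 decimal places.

Marginals: p(U) = (0.6300, 0.3700), p(V) = (0.4100, 0.4600, 0.1300).
I(U;V) = H(U) + H(V) − H(U,V).
H(U) = 0.9507, H(V) = 1.4254, H(U,V) = 1.9893.
I(U;V) = 0.9507 + 1.4254 − 1.9893 = 0.387 bits.

0.387 bits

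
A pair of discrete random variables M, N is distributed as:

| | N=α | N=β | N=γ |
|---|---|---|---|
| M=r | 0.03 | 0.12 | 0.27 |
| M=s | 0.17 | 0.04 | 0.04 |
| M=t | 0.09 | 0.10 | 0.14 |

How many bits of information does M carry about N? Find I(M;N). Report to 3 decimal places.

Marginals: p(M) = (0.4200, 0.2500, 0.3300), p(N) = (0.2900, 0.2600, 0.4500).
I(M;N) = Σ p(x,y)·log₂[p(x,y)/(p(x)p(y))].
  (r,α): 0.03·log₂(0.2463) = -0.0606
  (r,β): 0.12·log₂(1.0989) = 0.0163
  (r,γ): 0.27·log₂(1.4286) = 0.1389
  (s,α): 0.17·log₂(2.3448) = 0.2090
  (s,β): 0.04·log₂(0.6154) = -0.0280
  (s,γ): 0.04·log₂(0.3556) = -0.0597
  (t,α): 0.09·log₂(0.9404) = -0.0080
  (t,β): 0.10·log₂(1.1655) = 0.0221
  (t,γ): 0.14·log₂(0.9428) = -0.0119
Sum = 0.218 bits.

0.218 bits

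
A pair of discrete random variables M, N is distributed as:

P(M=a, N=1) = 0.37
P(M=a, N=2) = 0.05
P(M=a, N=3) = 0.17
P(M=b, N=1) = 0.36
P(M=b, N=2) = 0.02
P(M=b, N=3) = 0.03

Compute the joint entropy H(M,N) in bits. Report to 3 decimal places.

1.977 bits

H(M,N) = −Σ p(x,y)·log₂ p(x,y) over all 6 cells.
  cell (a,1): −0.37·log₂0.37 = 0.5307
  cell (a,2): −0.05·log₂0.05 = 0.2161
  cell (a,3): −0.17·log₂0.17 = 0.4346
  cell (b,1): −0.36·log₂0.36 = 0.5306
  cell (b,2): −0.02·log₂0.02 = 0.1129
  cell (b,3): −0.03·log₂0.03 = 0.1518
Sum = 1.977 bits.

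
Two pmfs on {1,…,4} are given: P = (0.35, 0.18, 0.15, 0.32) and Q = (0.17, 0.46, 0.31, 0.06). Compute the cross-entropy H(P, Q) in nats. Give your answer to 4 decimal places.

1.8359 nats

H(P,Q) = −Σ p·ln q.
  −0.35·ln(0.17) = 0.62018
  −0.18·ln(0.46) = 0.13978
  −0.15·ln(0.31) = 0.17568
  −0.32·ln(0.06) = 0.90029
H(P,Q) = 1.8359 nats.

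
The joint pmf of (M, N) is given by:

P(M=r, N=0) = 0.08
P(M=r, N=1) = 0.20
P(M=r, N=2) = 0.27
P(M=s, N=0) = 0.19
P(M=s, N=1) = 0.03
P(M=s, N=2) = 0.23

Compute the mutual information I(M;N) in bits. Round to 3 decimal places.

Marginals: p(M) = (0.5500, 0.4500), p(N) = (0.2700, 0.2300, 0.5000).
I(M;N) = H(M) + H(N) − H(M,N).
H(M) = 0.9928, H(N) = 1.4977, H(M,N) = 2.3606.
I(M;N) = 0.9928 + 1.4977 − 2.3606 = 0.130 bits.

0.130 bits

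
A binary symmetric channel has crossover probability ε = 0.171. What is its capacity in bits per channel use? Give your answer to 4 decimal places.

Binary symmetric channel: C = 1 − h₂(ε) where h₂ is the binary entropy function.
h₂(0.171) = −0.171·log₂0.171 − 0.829·log₂0.829 = 0.6600.
C = 1 − 0.6600 = 0.3400 bits per channel use.

0.3400 bits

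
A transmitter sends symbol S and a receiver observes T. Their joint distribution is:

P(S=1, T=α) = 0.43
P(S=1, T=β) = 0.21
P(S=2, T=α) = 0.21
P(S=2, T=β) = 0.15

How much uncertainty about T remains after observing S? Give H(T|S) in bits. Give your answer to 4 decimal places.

Marginals: p(S) = (0.6400, 0.3600), p(T) = (0.6400, 0.3600).
H(T|S) = Σ p(S) · H(T|S=·).
  S=1: p=0.6400, H(T|S=1) = 0.9130
  S=2: p=0.3600, H(T|S=2) = 0.9799
Weighted sum = 0.9371 bits.

0.9371 bits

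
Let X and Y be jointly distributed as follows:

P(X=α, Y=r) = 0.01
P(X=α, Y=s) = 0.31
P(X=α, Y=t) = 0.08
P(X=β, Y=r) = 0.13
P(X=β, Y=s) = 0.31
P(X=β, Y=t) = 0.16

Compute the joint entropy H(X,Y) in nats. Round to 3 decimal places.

1.533 nats

H(X,Y) = −Σ p(x,y)·ln p(x,y) over all 6 cells.
  cell (α,r): −0.01·ln0.01 = 0.0461
  cell (α,s): −0.31·ln0.31 = 0.3631
  cell (α,t): −0.08·ln0.08 = 0.2021
  cell (β,r): −0.13·ln0.13 = 0.2652
  cell (β,s): −0.31·ln0.31 = 0.3631
  cell (β,t): −0.16·ln0.16 = 0.2932
Sum = 1.533 nats.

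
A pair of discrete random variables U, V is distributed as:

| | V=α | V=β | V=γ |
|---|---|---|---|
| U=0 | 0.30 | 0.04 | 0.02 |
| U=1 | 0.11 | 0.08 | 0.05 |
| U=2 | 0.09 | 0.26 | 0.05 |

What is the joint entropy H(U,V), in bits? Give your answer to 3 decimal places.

2.712 bits

H(U,V) = −Σ p(x,y)·log₂ p(x,y) over all 9 cells.
  cell (0,α): −0.30·log₂0.30 = 0.5211
  cell (0,β): −0.04·log₂0.04 = 0.1858
  cell (0,γ): −0.02·log₂0.02 = 0.1129
  cell (1,α): −0.11·log₂0.11 = 0.3503
  cell (1,β): −0.08·log₂0.08 = 0.2915
  cell (1,γ): −0.05·log₂0.05 = 0.2161
  cell (2,α): −0.09·log₂0.09 = 0.3127
  cell (2,β): −0.26·log₂0.26 = 0.5053
  cell (2,γ): −0.05·log₂0.05 = 0.2161
Sum = 2.712 bits.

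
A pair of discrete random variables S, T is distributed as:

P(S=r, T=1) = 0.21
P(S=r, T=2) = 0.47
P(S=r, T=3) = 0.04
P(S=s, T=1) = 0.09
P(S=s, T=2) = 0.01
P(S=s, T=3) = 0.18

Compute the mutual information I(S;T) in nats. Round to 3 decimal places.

Marginals: p(S) = (0.7200, 0.2800), p(T) = (0.3000, 0.4800, 0.2200).
I(S;T) = H(S) + H(T) − H(S,T).
H(S) = 0.5930, H(T) = 1.0466, H(S,T) = 1.3828.
I(S;T) = 0.5930 + 1.0466 − 1.3828 = 0.257 nats.

0.257 nats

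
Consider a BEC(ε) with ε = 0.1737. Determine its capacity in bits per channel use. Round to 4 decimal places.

Binary erasure channel: capacity C = 1 − ε.
C = 1 − 0.1737 = 0.8263 bits per channel use.

0.8263 bits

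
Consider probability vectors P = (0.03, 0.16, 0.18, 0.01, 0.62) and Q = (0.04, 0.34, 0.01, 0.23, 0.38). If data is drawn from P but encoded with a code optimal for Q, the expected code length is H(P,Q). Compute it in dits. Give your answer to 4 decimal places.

0.7438 dits

H(P,Q) = −Σ p·log₁₀ q.
  −0.03·log₁₀(0.04) = 0.04194
  −0.16·log₁₀(0.34) = 0.07496
  −0.18·log₁₀(0.01) = 0.36000
  −0.01·log₁₀(0.23) = 0.00638
  −0.62·log₁₀(0.38) = 0.26053
H(P,Q) = 0.7438 dits.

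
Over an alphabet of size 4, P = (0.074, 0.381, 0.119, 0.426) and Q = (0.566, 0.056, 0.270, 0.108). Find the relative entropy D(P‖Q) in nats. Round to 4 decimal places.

1.0671 nats

D(P‖Q) = Σ p·ln(p/q).
  0.074·ln(0.074/0.566) = -0.15056
  0.381·ln(0.381/0.056) = 0.73055
  0.119·ln(0.119/0.270) = -0.09750
  0.426·ln(0.426/0.108) = 0.58460
D(P‖Q) = 1.0671 nats.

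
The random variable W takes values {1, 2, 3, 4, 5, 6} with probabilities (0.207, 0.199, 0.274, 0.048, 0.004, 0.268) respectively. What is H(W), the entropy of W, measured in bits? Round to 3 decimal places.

H(W) = −Σ p·log₂ p.
  −(0.207)·log₂(0.207) = 0.4704
  −(0.199)·log₂(0.199) = 0.4635
  −(0.274)·log₂(0.274) = 0.5118
  −(0.048)·log₂(0.048) = 0.2103
  −(0.004)·log₂(0.004) = 0.0319
  −(0.268)·log₂(0.268) = 0.5091
Sum: 0.4704 + 0.4635 + 0.5118 + 0.2103 + 0.0319 + 0.5091 = 2.197 bits.

2.197 bits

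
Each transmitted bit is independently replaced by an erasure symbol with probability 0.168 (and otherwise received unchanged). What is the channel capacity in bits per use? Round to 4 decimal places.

Binary erasure channel: capacity C = 1 − ε.
C = 1 − 0.168 = 0.8320 bits per channel use.

0.8320 bits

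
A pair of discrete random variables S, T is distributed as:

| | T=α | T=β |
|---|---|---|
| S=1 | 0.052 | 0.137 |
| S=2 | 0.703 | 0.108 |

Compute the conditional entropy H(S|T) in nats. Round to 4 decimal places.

0.3574 nats

Marginals: p(S) = (0.1890, 0.8110), p(T) = (0.7550, 0.2450).
H(S|T) = Σ p(T) · H(S|T=·).
  T=α: p=0.7550, H(S|T=α) = 0.2507
  T=β: p=0.2450, H(S|T=β) = 0.6861
Weighted sum = 0.3574 nats.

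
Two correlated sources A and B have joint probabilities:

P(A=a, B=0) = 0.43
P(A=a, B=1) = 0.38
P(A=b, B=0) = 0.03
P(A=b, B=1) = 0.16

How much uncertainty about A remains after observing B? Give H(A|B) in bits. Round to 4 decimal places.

0.6334 bits

Chain rule: H(A|B) = H(A,B) − H(B).
Marginals: p(A) = (0.8100, 0.1900), p(B) = (0.4600, 0.5400).
H(A,B) = 1.6288 bits; H(B) = 0.9954 bits.
H(A|B) = 1.6288 − 0.9954 = 0.6334 bits.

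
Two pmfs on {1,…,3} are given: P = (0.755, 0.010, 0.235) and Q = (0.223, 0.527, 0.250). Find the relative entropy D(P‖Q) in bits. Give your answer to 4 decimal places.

1.2502 bits

D(P‖Q) = Σ p·log₂(p/q).
  0.755·log₂(0.755/0.223) = 1.32837
  0.010·log₂(0.010/0.527) = -0.05720
  0.235·log₂(0.235/0.250) = -0.02098
D(P‖Q) = 1.2502 bits.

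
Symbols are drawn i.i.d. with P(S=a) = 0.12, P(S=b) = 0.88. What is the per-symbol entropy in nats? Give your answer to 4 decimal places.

0.3669 nats

H(S) = −Σ p·ln p.
  −(0.12)·ln(0.12) = 0.25443
  −(0.88)·ln(0.88) = 0.11249
Sum: 0.25443 + 0.11249 = 0.3669 nats.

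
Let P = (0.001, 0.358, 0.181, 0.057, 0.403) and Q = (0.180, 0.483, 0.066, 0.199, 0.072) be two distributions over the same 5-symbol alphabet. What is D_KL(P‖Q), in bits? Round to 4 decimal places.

D(P‖Q) = Σ p·log₂(p/q).
  0.001·log₂(0.001/0.180) = -0.00749
  0.358·log₂(0.358/0.483) = -0.15468
  0.181·log₂(0.181/0.066) = 0.26344
  0.057·log₂(0.057/0.199) = -0.10281
  0.403·log₂(0.403/0.072) = 1.00134
D(P‖Q) = 0.9998 bits.

0.9998 bits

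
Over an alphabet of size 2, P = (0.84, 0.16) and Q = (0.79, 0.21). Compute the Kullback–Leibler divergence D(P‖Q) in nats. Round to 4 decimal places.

0.0080 nats

D(P‖Q) = Σ p·ln(p/q).
  0.84·ln(0.84/0.79) = 0.05155
  0.16·ln(0.16/0.21) = -0.04351
D(P‖Q) = 0.0080 nats.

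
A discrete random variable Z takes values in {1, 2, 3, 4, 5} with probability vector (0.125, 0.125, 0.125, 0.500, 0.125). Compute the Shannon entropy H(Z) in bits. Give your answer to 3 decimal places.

2.000 bits

H(Z) = −Σ p·log₂ p.
  −(0.125)·log₂(0.125) = 0.3750
  −(0.125)·log₂(0.125) = 0.3750
  −(0.125)·log₂(0.125) = 0.3750
  −(0.500)·log₂(0.500) = 0.5000
  −(0.125)·log₂(0.125) = 0.3750
Sum: 0.3750 + 0.3750 + 0.3750 + 0.5000 + 0.3750 = 2.000 bits.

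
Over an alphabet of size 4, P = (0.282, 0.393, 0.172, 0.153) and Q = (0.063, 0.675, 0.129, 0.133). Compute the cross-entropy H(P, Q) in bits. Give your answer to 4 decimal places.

2.3011 bits

H(P,Q) = −Σ p·log₂ q.
  −0.282·log₂(0.063) = 1.12476
  −0.393·log₂(0.675) = 0.22285
  −0.172·log₂(0.129) = 0.50818
  −0.153·log₂(0.133) = 0.44531
H(P,Q) = 2.3011 bits.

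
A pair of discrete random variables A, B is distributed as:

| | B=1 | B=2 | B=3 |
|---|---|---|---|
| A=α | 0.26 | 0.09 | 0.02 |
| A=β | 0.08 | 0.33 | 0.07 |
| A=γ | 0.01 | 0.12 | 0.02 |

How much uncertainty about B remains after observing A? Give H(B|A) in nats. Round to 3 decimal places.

Chain rule: H(B|A) = H(A,B) − H(A).
Marginals: p(A) = (0.3700, 0.4800, 0.1500), p(B) = (0.3500, 0.5400, 0.1100).
H(A,B) = 1.7780 nats; H(A) = 1.0047 nats.
H(B|A) = 1.7780 − 1.0047 = 0.773 nats.

0.773 nats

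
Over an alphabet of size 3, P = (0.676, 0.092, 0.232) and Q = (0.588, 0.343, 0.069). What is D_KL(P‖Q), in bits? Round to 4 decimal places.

D(P‖Q) = Σ p·log₂(p/q).
  0.676·log₂(0.676/0.588) = 0.13602
  0.092·log₂(0.092/0.343) = -0.17466
  0.232·log₂(0.232/0.069) = 0.40587
D(P‖Q) = 0.3672 bits.

0.3672 bits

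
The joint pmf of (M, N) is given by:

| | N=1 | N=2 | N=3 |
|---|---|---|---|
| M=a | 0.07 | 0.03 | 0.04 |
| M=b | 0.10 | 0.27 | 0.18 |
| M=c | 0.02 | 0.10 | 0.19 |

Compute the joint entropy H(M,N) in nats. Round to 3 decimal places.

1.937 nats

H(M,N) = −Σ p(x,y)·ln p(x,y) over all 9 cells.
  cell (a,1): −0.07·ln0.07 = 0.1861
  cell (a,2): −0.03·ln0.03 = 0.1052
  cell (a,3): −0.04·ln0.04 = 0.1288
  cell (b,1): −0.10·ln0.10 = 0.2303
  cell (b,2): −0.27·ln0.27 = 0.3535
  cell (b,3): −0.18·ln0.18 = 0.3087
  cell (c,1): −0.02·ln0.02 = 0.0782
  cell (c,2): −0.10·ln0.10 = 0.2303
  cell (c,3): −0.19·ln0.19 = 0.3155
Sum = 1.937 nats.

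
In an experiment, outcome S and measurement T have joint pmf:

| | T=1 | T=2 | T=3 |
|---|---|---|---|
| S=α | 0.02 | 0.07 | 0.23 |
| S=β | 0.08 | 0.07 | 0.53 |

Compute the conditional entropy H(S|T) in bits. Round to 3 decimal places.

Marginals: p(S) = (0.3200, 0.6800), p(T) = (0.1000, 0.1400, 0.7600).
H(S|T) = Σ p(T) · H(S|T=·).
  T=1: p=0.1000, H(S|T=1) = 0.7219
  T=2: p=0.1400, H(S|T=2) = 1.0000
  T=3: p=0.7600, H(S|T=3) = 0.8845
Weighted sum = 0.884 bits.

0.884 bits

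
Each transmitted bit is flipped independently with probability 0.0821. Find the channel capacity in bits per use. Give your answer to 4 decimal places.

0.5905 bits

Binary symmetric channel: C = 1 − h₂(ε) where h₂ is the binary entropy function.
h₂(0.0821) = −0.0821·log₂0.0821 − 0.9179·log₂0.9179 = 0.4095.
C = 1 − 0.4095 = 0.5905 bits per channel use.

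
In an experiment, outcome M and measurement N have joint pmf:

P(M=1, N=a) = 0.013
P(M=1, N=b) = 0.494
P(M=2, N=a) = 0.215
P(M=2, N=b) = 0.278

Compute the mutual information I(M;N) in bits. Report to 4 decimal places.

Marginals: p(M) = (0.5070, 0.4930), p(N) = (0.2280, 0.7720).
I(M;N) = H(M) + H(N) − H(M,N).
H(M) = 0.9999, H(N) = 0.7745, H(M,N) = 1.5743.
I(M;N) = 0.9999 + 0.7745 − 1.5743 = 0.2001 bits.

0.2001 bits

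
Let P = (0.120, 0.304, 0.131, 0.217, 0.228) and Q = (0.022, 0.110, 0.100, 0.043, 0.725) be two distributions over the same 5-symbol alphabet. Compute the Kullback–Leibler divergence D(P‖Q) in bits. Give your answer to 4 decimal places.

0.9168 bits

D(P‖Q) = Σ p·log₂(p/q).
  0.120·log₂(0.120/0.022) = 0.29370
  0.304·log₂(0.304/0.110) = 0.44584
  0.131·log₂(0.131/0.100) = 0.05103
  0.217·log₂(0.217/0.043) = 0.50676
  0.228·log₂(0.228/0.725) = -0.38052
D(P‖Q) = 0.9168 bits.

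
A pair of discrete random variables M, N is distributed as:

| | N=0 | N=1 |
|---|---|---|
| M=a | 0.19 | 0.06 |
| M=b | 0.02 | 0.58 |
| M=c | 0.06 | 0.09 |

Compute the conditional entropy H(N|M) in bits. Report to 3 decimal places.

0.471 bits

Chain rule: H(N|M) = H(M,N) − H(M).
Marginals: p(M) = (0.2500, 0.6000, 0.1500), p(N) = (0.2700, 0.7300).
H(M,N) = 1.8236 bits; H(M) = 1.3527 bits.
H(N|M) = 1.8236 − 1.3527 = 0.471 bits.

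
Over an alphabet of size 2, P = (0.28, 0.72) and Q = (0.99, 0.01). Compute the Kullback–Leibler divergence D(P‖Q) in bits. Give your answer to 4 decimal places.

3.9322 bits

D(P‖Q) = Σ p·log₂(p/q).
  0.28·log₂(0.28/0.99) = -0.51016
  0.72·log₂(0.72/0.01) = 4.44235
D(P‖Q) = 3.9322 bits.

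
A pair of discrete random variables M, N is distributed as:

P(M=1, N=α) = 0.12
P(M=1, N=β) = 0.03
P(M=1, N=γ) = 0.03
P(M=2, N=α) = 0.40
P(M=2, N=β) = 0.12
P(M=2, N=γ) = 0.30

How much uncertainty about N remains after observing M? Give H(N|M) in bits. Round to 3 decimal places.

Chain rule: H(N|M) = H(M,N) − H(M).
Marginals: p(M) = (0.1800, 0.8200), p(N) = (0.5200, 0.1500, 0.3300).
H(M,N) = 2.0875 bits; H(M) = 0.6801 bits.
H(N|M) = 2.0875 − 0.6801 = 1.407 bits.

1.407 bits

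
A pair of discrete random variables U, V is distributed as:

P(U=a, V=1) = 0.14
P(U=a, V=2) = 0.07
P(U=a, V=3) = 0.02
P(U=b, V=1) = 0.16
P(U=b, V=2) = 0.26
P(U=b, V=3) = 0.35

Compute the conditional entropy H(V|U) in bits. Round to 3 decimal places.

1.459 bits

Chain rule: H(V|U) = H(U,V) − H(U).
Marginals: p(U) = (0.2300, 0.7700), p(V) = (0.3000, 0.3300, 0.3700).
H(U,V) = 2.2369 bits; H(U) = 0.7780 bits.
H(V|U) = 2.2369 − 0.7780 = 1.459 bits.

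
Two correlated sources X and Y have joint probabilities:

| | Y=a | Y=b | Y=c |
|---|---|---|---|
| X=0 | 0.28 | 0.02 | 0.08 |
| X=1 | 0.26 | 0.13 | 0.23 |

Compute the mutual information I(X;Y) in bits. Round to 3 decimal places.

0.078 bits

Marginals: p(X) = (0.3800, 0.6200), p(Y) = (0.5400, 0.1500, 0.3100).
I(X;Y) = Σ p(x,y)·log₂[p(x,y)/(p(x)p(y))].
  (0,a): 0.28·log₂(1.3645) = 0.1256
  (0,b): 0.02·log₂(0.3509) = -0.0302
  (0,c): 0.08·log₂(0.6791) = -0.0447
  (1,a): 0.26·log₂(0.7766) = -0.0948
  (1,b): 0.13·log₂(1.3978) = 0.0628
  (1,c): 0.23·log₂(1.1967) = 0.0596
Sum = 0.078 bits.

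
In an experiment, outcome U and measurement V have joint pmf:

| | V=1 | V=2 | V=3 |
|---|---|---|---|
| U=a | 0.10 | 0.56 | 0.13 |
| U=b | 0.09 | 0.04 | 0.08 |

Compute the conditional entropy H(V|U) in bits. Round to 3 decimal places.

1.232 bits

Marginals: p(U) = (0.7900, 0.2100), p(V) = (0.1900, 0.6000, 0.2100).
H(V|U) = Σ p(U) · H(V|U=·).
  U=a: p=0.7900, H(V|U=a) = 1.1577
  U=b: p=0.2100, H(V|U=b) = 1.5100
Weighted sum = 1.232 bits.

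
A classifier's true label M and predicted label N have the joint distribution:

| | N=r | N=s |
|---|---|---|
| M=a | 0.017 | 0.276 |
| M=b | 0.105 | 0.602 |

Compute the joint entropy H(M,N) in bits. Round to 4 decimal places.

1.3947 bits

H(M,N) = −Σ p(x,y)·log₂ p(x,y) over all 4 cells.
  cell (a,r): −0.017·log₂0.017 = 0.09993
  cell (a,s): −0.276·log₂0.276 = 0.51260
  cell (b,r): −0.105·log₂0.105 = 0.34141
  cell (b,s): −0.602·log₂0.602 = 0.44076
Sum = 1.3947 bits.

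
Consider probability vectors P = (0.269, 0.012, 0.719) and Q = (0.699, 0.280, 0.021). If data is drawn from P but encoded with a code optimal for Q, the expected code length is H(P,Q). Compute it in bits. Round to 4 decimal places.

4.1683 bits

H(P,Q) = −Σ p·log₂ q.
  −0.269·log₂(0.699) = 0.13897
  −0.012·log₂(0.280) = 0.02204
  −0.719·log₂(0.021) = 4.00732
H(P,Q) = 4.1683 bits.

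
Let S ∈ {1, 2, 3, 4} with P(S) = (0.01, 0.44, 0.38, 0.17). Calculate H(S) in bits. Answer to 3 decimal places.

1.553 bits

H(S) = −Σ p·log₂ p.
  −(0.01)·log₂(0.01) = 0.0664
  −(0.44)·log₂(0.44) = 0.5211
  −(0.38)·log₂(0.38) = 0.5305
  −(0.17)·log₂(0.17) = 0.4346
Sum: 0.0664 + 0.5211 + 0.5305 + 0.4346 = 1.553 bits.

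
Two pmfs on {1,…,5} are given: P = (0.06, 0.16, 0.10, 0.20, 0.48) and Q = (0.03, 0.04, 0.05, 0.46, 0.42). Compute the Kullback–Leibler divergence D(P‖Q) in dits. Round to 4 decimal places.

0.1000 dits

D(P‖Q) = Σ p·log₁₀(p/q).
  0.06·log₁₀(0.06/0.03) = 0.01806
  0.16·log₁₀(0.16/0.04) = 0.09633
  0.10·log₁₀(0.10/0.05) = 0.03010
  0.20·log₁₀(0.20/0.46) = -0.07235
  0.48·log₁₀(0.48/0.42) = 0.02784
D(P‖Q) = 0.1000 dits.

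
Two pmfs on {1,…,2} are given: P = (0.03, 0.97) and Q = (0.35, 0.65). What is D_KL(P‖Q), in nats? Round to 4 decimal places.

D(P‖Q) = Σ p·ln(p/q).
  0.03·ln(0.03/0.35) = -0.07370
  0.97·ln(0.97/0.65) = 0.38831
D(P‖Q) = 0.3146 nats.

0.3146 nats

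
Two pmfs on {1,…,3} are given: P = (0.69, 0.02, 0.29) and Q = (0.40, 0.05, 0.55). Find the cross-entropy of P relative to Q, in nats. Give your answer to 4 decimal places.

0.8655 nats

H(P,Q) = −Σ p·ln q.
  −0.69·ln(0.40) = 0.63224
  −0.02·ln(0.05) = 0.05991
  −0.29·ln(0.55) = 0.17337
H(P,Q) = 0.8655 nats.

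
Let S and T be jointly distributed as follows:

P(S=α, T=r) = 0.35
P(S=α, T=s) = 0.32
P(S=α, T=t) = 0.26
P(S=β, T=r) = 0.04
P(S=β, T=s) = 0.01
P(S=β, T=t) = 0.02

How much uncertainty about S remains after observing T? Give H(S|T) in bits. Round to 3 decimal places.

Marginals: p(S) = (0.9300, 0.0700), p(T) = (0.3900, 0.3300, 0.2800).
H(S|T) = Σ p(T) · H(S|T=·).
  T=r: p=0.3900, H(S|T=r) = 0.4771
  T=s: p=0.3300, H(S|T=s) = 0.1959
  T=t: p=0.2800, H(S|T=t) = 0.3712
Weighted sum = 0.355 bits.

0.355 bits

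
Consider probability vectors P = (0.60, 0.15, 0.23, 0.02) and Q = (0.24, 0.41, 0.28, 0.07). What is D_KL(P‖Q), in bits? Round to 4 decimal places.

D(P‖Q) = Σ p·log₂(p/q).
  0.60·log₂(0.60/0.24) = 0.79316
  0.15·log₂(0.15/0.41) = -0.21760
  0.23·log₂(0.23/0.28) = -0.06527
  0.02·log₂(0.02/0.07) = -0.03615
D(P‖Q) = 0.4741 bits.

0.4741 bits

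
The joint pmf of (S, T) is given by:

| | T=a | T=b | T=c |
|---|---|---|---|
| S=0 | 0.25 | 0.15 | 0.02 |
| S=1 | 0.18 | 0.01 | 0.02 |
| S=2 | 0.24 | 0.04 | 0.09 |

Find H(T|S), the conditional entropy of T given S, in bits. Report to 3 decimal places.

Marginals: p(S) = (0.4200, 0.2100, 0.3700), p(T) = (0.6700, 0.2000, 0.1300).
H(T|S) = Σ p(S) · H(T|S=·).
  S=0: p=0.4200, H(T|S=0) = 1.1852
  S=1: p=0.2100, H(T|S=1) = 0.7229
  S=2: p=0.3700, H(T|S=2) = 1.2481
Weighted sum = 1.111 bits.

1.111 bits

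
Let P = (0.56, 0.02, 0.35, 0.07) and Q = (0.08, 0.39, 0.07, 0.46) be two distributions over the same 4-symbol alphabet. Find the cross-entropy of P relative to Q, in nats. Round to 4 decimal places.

2.4183 nats

H(P,Q) = −Σ p·ln q.
  −0.56·ln(0.08) = 1.41441
  −0.02·ln(0.39) = 0.01883
  −0.35·ln(0.07) = 0.93074
  −0.07·ln(0.46) = 0.05436
H(P,Q) = 2.4183 nats.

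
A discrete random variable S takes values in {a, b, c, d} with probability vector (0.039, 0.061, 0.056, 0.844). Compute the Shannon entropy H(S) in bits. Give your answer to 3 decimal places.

H(S) = −Σ p·log₂ p.
  −(0.039)·log₂(0.039) = 0.1825
  −(0.061)·log₂(0.061) = 0.2461
  −(0.056)·log₂(0.056) = 0.2329
  −(0.844)·log₂(0.844) = 0.2065
Sum: 0.1825 + 0.2461 + 0.2329 + 0.2065 = 0.868 bits.

0.868 bits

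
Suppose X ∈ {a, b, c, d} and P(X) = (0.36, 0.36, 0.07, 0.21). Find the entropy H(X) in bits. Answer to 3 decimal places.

H(X) = −Σ p·log₂ p.
  −(0.36)·log₂(0.36) = 0.5306
  −(0.36)·log₂(0.36) = 0.5306
  −(0.07)·log₂(0.07) = 0.2686
  −(0.21)·log₂(0.21) = 0.4728
Sum: 0.5306 + 0.5306 + 0.2686 + 0.4728 = 1.803 bits.

1.803 bits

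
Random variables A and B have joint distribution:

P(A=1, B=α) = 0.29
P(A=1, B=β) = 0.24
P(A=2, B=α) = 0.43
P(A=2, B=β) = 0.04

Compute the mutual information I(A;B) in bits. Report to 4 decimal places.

Marginals: p(A) = (0.5300, 0.4700), p(B) = (0.7200, 0.2800).
I(A;B) = Σ p(x,y)·log₂[p(x,y)/(p(x)p(y))].
  (1,α): 0.29·log₂(0.7600) = -0.11484
  (1,β): 0.24·log₂(1.6173) = 0.16645
  (2,α): 0.43·log₂(1.2707) = 0.14861
  (2,β): 0.04·log₂(0.3040) = -0.06872
Sum = 0.1315 bits.

0.1315 bits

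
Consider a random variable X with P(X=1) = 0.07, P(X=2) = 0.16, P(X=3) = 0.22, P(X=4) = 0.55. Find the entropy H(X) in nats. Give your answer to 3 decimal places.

1.141 nats

H(X) = −Σ p·ln p.
  −(0.07)·ln(0.07) = 0.1861
  −(0.16)·ln(0.16) = 0.2932
  −(0.22)·ln(0.22) = 0.3331
  −(0.55)·ln(0.55) = 0.3288
Sum: 0.1861 + 0.2932 + 0.3331 + 0.3288 = 1.141 nats.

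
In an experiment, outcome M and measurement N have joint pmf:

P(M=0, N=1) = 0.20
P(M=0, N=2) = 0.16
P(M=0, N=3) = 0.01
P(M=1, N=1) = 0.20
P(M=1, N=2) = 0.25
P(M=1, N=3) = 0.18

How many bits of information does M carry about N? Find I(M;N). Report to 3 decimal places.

0.099 bits

Marginals: p(M) = (0.3700, 0.6300), p(N) = (0.4000, 0.4100, 0.1900).
I(M;N) = H(M) + H(N) − H(M,N).
H(M) = 0.9507, H(N) = 1.5114, H(M,N) = 2.3635.
I(M;N) = 0.9507 + 1.5114 − 2.3635 = 0.099 bits.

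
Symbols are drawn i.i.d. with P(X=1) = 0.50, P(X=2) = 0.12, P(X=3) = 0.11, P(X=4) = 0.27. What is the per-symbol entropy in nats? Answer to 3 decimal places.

1.197 nats

H(X) = −Σ p·ln p.
  −(0.50)·ln(0.50) = 0.3466
  −(0.12)·ln(0.12) = 0.2544
  −(0.11)·ln(0.11) = 0.2428
  −(0.27)·ln(0.27) = 0.3535
Sum: 0.3466 + 0.2544 + 0.2428 + 0.3535 = 1.197 nats.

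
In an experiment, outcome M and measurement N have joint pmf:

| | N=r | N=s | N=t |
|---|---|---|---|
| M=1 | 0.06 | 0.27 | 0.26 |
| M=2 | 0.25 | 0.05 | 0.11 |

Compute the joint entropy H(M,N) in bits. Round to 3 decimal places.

2.325 bits

H(M,N) = −Σ p(x,y)·log₂ p(x,y) over all 6 cells.
  cell (1,r): −0.06·log₂0.06 = 0.2435
  cell (1,s): −0.27·log₂0.27 = 0.5100
  cell (1,t): −0.26·log₂0.26 = 0.5053
  cell (2,r): −0.25·log₂0.25 = 0.5000
  cell (2,s): −0.05·log₂0.05 = 0.2161
  cell (2,t): −0.11·log₂0.11 = 0.3503
Sum = 2.325 bits.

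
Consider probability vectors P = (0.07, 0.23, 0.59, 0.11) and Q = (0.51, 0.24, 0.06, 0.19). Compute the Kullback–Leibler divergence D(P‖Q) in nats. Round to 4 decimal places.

1.1397 nats

D(P‖Q) = Σ p·ln(p/q).
  0.07·ln(0.07/0.51) = -0.13901
  0.23·ln(0.23/0.24) = -0.00979
  0.59·ln(0.59/0.06) = 1.34861
  0.11·ln(0.11/0.19) = -0.06012
D(P‖Q) = 1.1397 nats.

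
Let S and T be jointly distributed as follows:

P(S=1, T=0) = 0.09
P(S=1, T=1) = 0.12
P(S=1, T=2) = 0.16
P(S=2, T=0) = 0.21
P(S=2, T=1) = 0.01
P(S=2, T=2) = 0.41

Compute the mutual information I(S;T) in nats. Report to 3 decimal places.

Marginals: p(S) = (0.3700, 0.6300), p(T) = (0.3000, 0.1300, 0.5700).
I(S;T) = H(S) + H(T) − H(S,T).
H(S) = 0.6590, H(T) = 0.9468, H(S,T) = 1.5037.
I(S;T) = 0.6590 + 0.9468 − 1.5037 = 0.102 nats.

0.102 nats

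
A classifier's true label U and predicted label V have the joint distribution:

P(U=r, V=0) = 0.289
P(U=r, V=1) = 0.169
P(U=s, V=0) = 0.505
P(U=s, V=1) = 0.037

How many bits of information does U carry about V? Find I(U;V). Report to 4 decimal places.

0.1039 bits

Marginals: p(U) = (0.4580, 0.5420), p(V) = (0.7940, 0.2060).
I(U;V) = Σ p(x,y)·log₂[p(x,y)/(p(x)p(y))].
  (r,0): 0.289·log₂(0.7947) = -0.09580
  (r,1): 0.169·log₂(1.7912) = 0.14212
  (s,0): 0.505·log₂(1.1735) = 0.11654
  (s,1): 0.037·log₂(0.3314) = -0.05896
Sum = 0.1039 bits.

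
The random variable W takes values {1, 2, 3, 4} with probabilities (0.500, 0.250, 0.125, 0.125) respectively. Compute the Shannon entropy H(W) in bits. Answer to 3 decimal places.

1.750 bits

H(W) = −Σ p·log₂ p.
  −(0.500)·log₂(0.500) = 0.5000
  −(0.250)·log₂(0.250) = 0.5000
  −(0.125)·log₂(0.125) = 0.3750
  −(0.125)·log₂(0.125) = 0.3750
Sum: 0.5000 + 0.5000 + 0.3750 + 0.3750 = 1.750 bits.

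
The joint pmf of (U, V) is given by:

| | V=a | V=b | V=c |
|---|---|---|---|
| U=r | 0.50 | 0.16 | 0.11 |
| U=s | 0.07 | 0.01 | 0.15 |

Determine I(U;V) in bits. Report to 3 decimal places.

Marginals: p(U) = (0.7700, 0.2300), p(V) = (0.5700, 0.1700, 0.2600).
I(U;V) = Σ p(x,y)·log₂[p(x,y)/(p(x)p(y))].
  (r,a): 0.50·log₂(1.1392) = 0.0940
  (r,b): 0.16·log₂(1.2223) = 0.0463
  (r,c): 0.11·log₂(0.5495) = -0.0950
  (s,a): 0.07·log₂(0.5339) = -0.0634
  (s,b): 0.01·log₂(0.2558) = -0.0197
  (s,c): 0.15·log₂(2.5084) = 0.1990
Sum = 0.161 bits.

0.161 bits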